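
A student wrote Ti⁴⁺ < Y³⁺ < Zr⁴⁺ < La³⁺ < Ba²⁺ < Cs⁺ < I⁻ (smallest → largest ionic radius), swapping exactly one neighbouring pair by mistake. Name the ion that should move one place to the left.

Zr⁴⁺

The pair Y³⁺, Zr⁴⁺ is the wrong way round — both have 36 electrons but Z(Zr)=40 > Z(Y)=39, so Zr⁴⁺ should be the smaller of the two. All other adjacent pairs agree with periodic trends, so Zr⁴⁺ is the misplaced ion.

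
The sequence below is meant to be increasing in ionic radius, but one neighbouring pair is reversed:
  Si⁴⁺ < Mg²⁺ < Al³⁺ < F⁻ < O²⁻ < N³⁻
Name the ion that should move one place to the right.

Compare adjacent ions: Al³⁺ and Mg²⁺ share 10 electrons; the higher nuclear charge on Al (Z=13) contracts it more, so Al³⁺ < Mg²⁺ — yet in this increasing list Mg²⁺ sits before Al³⁺. Nothing else is reversed, so Mg²⁺ should move one place to the right.

Mg²⁺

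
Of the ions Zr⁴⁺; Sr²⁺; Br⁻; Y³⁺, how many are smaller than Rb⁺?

3

These species are isoelectronic with 36 electrons. The only difference is the number of protons: Zr⁴⁺ (Z=40), Y³⁺ (Z=39), Sr²⁺ (Z=38), Rb⁺ (Z=37), Br⁻ (Z=35). The strongest nuclear pull (Zr⁴⁺) gives the smallest ion.
Overall: Zr⁴⁺ < Y³⁺ < Sr²⁺ < Rb⁺ < Br⁻. Rb⁺ has 3 below it and 1 above. Count: 3.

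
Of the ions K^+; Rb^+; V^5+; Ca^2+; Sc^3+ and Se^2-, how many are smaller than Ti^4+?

1

Tabulating Z and e⁻: V^5+: 18 e⁻, Z=23, Ti^4+: 18 e⁻, Z=22, Sc^3+: 18 e⁻, Z=21, Ca^2+: 18 e⁻, Z=20, K^+: 18 e⁻, Z=19, Rb^+: 36 e⁻, Z=37, Se^2-: 36 e⁻, Z=34. V^5+ < Ti^4+ (isoelectronic, higher Z=23 is smaller); Ti^4+ < Sc^3+ (both 18 e⁻, Z=22>21); Sc^3+ < Ca^2+ (isoelectronic, higher Z=21 is smaller); Ca^2+ < K^+ (both 18 e⁻, Z=20>19); K^+ < Rb^+ (same group, period 4 vs 5); Rb^+ < Se^2- (both 36 e⁻, Z=37>34).
Ordering all of them (including Ti^4+) by radius gives V^5+ < Ti^4+ < Sc^3+ < Ca^2+ < K^+ < Rb^+ < Se^2-. Count: 1.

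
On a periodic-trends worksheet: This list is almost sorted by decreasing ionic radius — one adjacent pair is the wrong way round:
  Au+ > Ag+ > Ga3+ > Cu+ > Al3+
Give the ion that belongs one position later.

The pair Ga3+, Cu+ is the wrong way round — Ga3+ and Cu+ share 28 electrons; the higher nuclear charge on Ga (Z=31) contracts it more, so Ga3+ < Cu+. All other adjacent pairs agree with periodic trends, so Ga3+ is the misplaced ion.

Ga3+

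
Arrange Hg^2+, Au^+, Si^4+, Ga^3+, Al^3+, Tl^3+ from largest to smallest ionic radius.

Tabulating Z and e⁻: Si^4+: 10 e⁻, Z=14, Al^3+: 10 e⁻, Z=13, Ga^3+: 28 e⁻, Z=31, Tl^3+: 78 e⁻, Z=81, Hg^2+: 78 e⁻, Z=80, Au^+: 78 e⁻, Z=79. Si^4+ < Al^3+ (isoelectronic, higher Z=14 is smaller); Al^3+ < Ga^3+ (same group, 1 shell fewer); Ga^3+ < Tl^3+ (same group, period 4 vs 6); Tl^3+ < Hg^2+ (isoelectronic, higher Z=81 is smaller); Hg^2+ < Au^+ (both 78 e⁻, Z=80>79).

Au^+ > Hg^2+ > Tl^3+ > Ga^3+ > Al^3+ > Si^4+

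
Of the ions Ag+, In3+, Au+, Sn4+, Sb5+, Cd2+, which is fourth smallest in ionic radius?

First list Z and electron count for each: Sb5+ (Z=51, 46 e⁻), Sn4+ (Z=50, 46 e⁻), In3+ (Z=49, 46 e⁻), Cd2+ (Z=48, 46 e⁻), Ag+ (Z=47, 46 e⁻), Au+ (Z=79, 78 e⁻). Sb5+ < Sn4+ (both 46 e⁻, Z=51>50); Sn4+ < In3+ (both 46 e⁻, Z=50>49); In3+ < Cd2+ (both 46 e⁻, Z=49>48); Cd2+ < Ag+ (both 46 e⁻, Z=48>47); Ag+ < Au+ (same group, period 5 vs 6).
That gives Sb5+ < Sn4+ < In3+ < Cd2+ < Ag+ < Au+. From the smallest end, number 4 is Cd2+.

Cd2+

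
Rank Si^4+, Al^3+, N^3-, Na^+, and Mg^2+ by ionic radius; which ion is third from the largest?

Isoelectronic series (10 e⁻ each). Size is set by nuclear charge: more protons means a smaller ion. Si^4+ (Z=14), Al^3+ (Z=13), Mg^2+ (Z=12), Na^+ (Z=11), N^3- (Z=7).
Full ascending order: Si^4+ < Al^3+ < Mg^2+ < Na^+ < N^3-. Counting from the largest, position 3 is Mg^2+.

Mg^2+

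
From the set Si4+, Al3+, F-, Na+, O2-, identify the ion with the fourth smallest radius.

These species are isoelectronic with 10 electrons. The only difference is the number of protons: Si4+ (Z=14), Al3+ (Z=13), Na+ (Z=11), F- (Z=9), O2- (Z=8). The strongest nuclear pull (Si4+) gives the smallest ion.
Ordering: Si4+ < Al3+ < Na+ < F- < O2-. The fourth smallest is F-.

F-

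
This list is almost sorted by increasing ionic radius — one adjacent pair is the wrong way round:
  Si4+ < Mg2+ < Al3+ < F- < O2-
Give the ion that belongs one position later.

Mg2+

Scanning neighbour by neighbour, only Mg2+/Al3+ violates a trend: both have 10 electrons but Z(Al)=13 > Z(Mg)=12, so Al3+ should be the smaller of the two. That makes Mg2+ the one sitting a position early relative to where it belongs.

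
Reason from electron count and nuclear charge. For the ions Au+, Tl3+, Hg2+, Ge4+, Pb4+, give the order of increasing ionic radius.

Ge4+ (Z=32, 28 e⁻), Pb4+ (Z=82, 78 e⁻), Tl3+ (Z=81, 78 e⁻), Hg2+ (Z=80, 78 e⁻), Au+ (Z=79, 78 e⁻). Ge4+ < Pb4+ (same group, period 4 vs 6); Pb4+ < Tl3+ (isoelectronic, higher Z=82 is smaller); Tl3+ < Hg2+ (both 78 e⁻, Z=81>80); Hg2+ < Au+ (both 78 e⁻, Z=80>79).

Ge4+ < Pb4+ < Tl3+ < Hg2+ < Au+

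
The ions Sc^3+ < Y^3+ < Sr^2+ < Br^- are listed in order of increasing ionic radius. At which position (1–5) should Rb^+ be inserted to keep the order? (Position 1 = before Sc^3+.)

Sc^3+: 18 e⁻, Z=21, Y^3+: 36 e⁻, Z=39, Sr^2+: 36 e⁻, Z=38, Rb^+: 36 e⁻, Z=37, Br^-: 36 e⁻, Z=35. Sc^3+ < Y^3+ (same group, period 4 vs 5); Y^3+ < Sr^2+ (isoelectronic, higher Z=39 is smaller); Sr^2+ < Rb^+ (both 36 e⁻, Z=38>37); Rb^+ < Br^- (isoelectronic, higher Z=37 is smaller).
With Rb^+ included the full order is Sc^3+ < Y^3+ < Sr^2+ < Rb^+ < Br^-, so it takes position 4.

4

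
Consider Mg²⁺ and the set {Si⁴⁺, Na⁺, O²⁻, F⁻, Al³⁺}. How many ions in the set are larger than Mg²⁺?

3

Isoelectronic series (10 e⁻ each). Size is set by nuclear charge: more protons means a smaller ion. Si⁴⁺ (Z=14), Al³⁺ (Z=13), Mg²⁺ (Z=12), Na⁺ (Z=11), F⁻ (Z=9), O²⁻ (Z=8).
Relative to Mg²⁺, the ions that are larger are Na⁺, F⁻, O²⁻. That's 3.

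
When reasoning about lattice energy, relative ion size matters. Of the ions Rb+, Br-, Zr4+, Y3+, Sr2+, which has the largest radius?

Each ion has 36 electrons. The ranking follows nuclear charge in reverse — greater Z gives a smaller radius. Zr4+ (Z=40), Y3+ (Z=39), Sr2+ (Z=38), Rb+ (Z=37), Br- (Z=35).

Br-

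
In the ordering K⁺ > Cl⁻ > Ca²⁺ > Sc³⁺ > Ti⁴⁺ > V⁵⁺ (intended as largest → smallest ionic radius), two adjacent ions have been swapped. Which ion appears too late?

Compare adjacent ions: K⁺ and Cl⁻ share 18 electrons; the higher nuclear charge on K (Z=19) contracts it more, so K⁺ < Cl⁻ — yet in this decreasing list K⁺ sits before Cl⁻. Nothing else is reversed, so Cl⁻ should move one place to the left.

Cl⁻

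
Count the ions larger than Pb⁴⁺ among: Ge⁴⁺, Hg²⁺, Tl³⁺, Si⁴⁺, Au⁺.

3

Si⁴⁺: 10 e⁻, Z=14, Ge⁴⁺: 28 e⁻, Z=32, Pb⁴⁺: 78 e⁻, Z=82, Tl³⁺: 78 e⁻, Z=81, Hg²⁺: 78 e⁻, Z=80, Au⁺: 78 e⁻, Z=79. Si⁴⁺ < Ge⁴⁺ (same group, 1 shell fewer); Ge⁴⁺ < Pb⁴⁺ (same group, period 4 vs 6); Pb⁴⁺ < Tl³⁺ (isoelectronic, higher Z=82 is smaller); Tl³⁺ < Hg²⁺ (isoelectronic, higher Z=81 is smaller); Hg²⁺ < Au⁺ (both 78 e⁻, Z=80>79).
Overall: Si⁴⁺ < Ge⁴⁺ < Pb⁴⁺ < Tl³⁺ < Hg²⁺ < Au⁺. Pb⁴⁺ has 2 below it and 3 above. So 3 are larger.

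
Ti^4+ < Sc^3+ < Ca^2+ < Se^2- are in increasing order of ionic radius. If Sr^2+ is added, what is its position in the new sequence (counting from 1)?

4

Tabulating Z and e⁻: Ti^4+ has 18 e⁻ (Z=22), Sc^3+ has 18 e⁻ (Z=21), Ca^2+ has 18 e⁻ (Z=20), Sr^2+ has 36 e⁻ (Z=38), Se^2- has 36 e⁻ (Z=34). Ti^4+ < Sc^3+ (isoelectronic, higher Z=22 is smaller); Sc^3+ < Ca^2+ (both 18 e⁻, Z=21>20); Ca^2+ < Sr^2+ (same group, 1 shell fewer); Sr^2+ < Se^2- (isoelectronic, higher Z=38 is smaller).
Putting Sr^2+ in gives Ti^4+ < Sc^3+ < Ca^2+ < Sr^2+ < Se^2-; it lands at slot 4.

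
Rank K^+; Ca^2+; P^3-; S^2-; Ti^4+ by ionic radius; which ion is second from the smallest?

All of these have 18 electrons (isoelectronic). With the same electron cloud, the ion with the most protons pulls it in tightest. Nuclear charges: Ti^4+ (Z=22), Ca^2+ (Z=20), K^+ (Z=19), S^2- (Z=16), P^3- (Z=15). Highest Z is smallest.
Full ascending order: Ti^4+ < Ca^2+ < K^+ < S^2- < P^3-. Counting from the smallest, position 2 is Ca^2+.

Ca^2+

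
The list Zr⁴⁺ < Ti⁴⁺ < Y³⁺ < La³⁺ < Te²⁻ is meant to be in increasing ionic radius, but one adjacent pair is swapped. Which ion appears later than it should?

Ti⁴⁺

Scanning neighbour by neighbour, only Zr⁴⁺/Ti⁴⁺ violates a trend: Ti⁴⁺ and Zr⁴⁺ are in one column with the same charge; the lighter period-4 ion has one fewer shell and is smaller. That makes Ti⁴⁺ the one sitting a position late relative to where it belongs.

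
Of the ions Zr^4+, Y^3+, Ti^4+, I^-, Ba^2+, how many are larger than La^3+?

Ti^4+ has 18 e⁻ (Z=22), Zr^4+ has 36 e⁻ (Z=40), Y^3+ has 36 e⁻ (Z=39), La^3+ has 54 e⁻ (Z=57), Ba^2+ has 54 e⁻ (Z=56), I^- has 54 e⁻ (Z=53). Ti^4+ < Zr^4+ (same group, 1 shell fewer); Zr^4+ < Y^3+ (both 36 e⁻, Z=40>39); Y^3+ < La^3+ (same group, period 5 vs 6); La^3+ < Ba^2+ (both 54 e⁻, Z=57>56); Ba^2+ < I^- (both 54 e⁻, Z=56>53).
Overall: Ti^4+ < Zr^4+ < Y^3+ < La^3+ < Ba^2+ < I^-. La^3+ has 3 below it and 2 above. So 2 are larger.

2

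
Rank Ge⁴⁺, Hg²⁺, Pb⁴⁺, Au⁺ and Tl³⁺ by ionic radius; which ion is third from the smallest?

Tl³⁺

Ge⁴⁺ has 28 e⁻ (Z=32), Pb⁴⁺ has 78 e⁻ (Z=82), Tl³⁺ has 78 e⁻ (Z=81), Hg²⁺ has 78 e⁻ (Z=80), Au⁺ has 78 e⁻ (Z=79). Ge⁴⁺ < Pb⁴⁺ (same group, period 4 vs 6); Pb⁴⁺ < Tl³⁺ (both 78 e⁻, Z=82>81); Tl³⁺ < Hg²⁺ (both 78 e⁻, Z=81>80); Hg²⁺ < Au⁺ (isoelectronic, higher Z=80 is smaller).
So the order is Ge⁴⁺ < Pb⁴⁺ < Tl³⁺ < Hg²⁺ < Au⁺; the 3rd-smallest ion is Tl³⁺.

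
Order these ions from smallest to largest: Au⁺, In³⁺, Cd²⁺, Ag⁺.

In³⁺ < Cd²⁺ < Ag⁺ < Au⁺

In³⁺: 46 e⁻, Z=49, Cd²⁺: 46 e⁻, Z=48, Ag⁺: 46 e⁻, Z=47, Au⁺: 78 e⁻, Z=79. In³⁺ < Cd²⁺ (both 46 e⁻, Z=49>48); Cd²⁺ < Ag⁺ (both 46 e⁻, Z=48>47); Ag⁺ < Au⁺ (same group, 1 shell fewer).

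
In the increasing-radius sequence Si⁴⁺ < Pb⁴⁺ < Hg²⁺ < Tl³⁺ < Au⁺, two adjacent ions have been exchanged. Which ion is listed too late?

The pair Hg²⁺, Tl³⁺ is the wrong way round — they are isoelectronic (78 e⁻) and Tl has more protons than Hg (81 vs 80), making Tl³⁺ smaller. All other adjacent pairs agree with periodic trends, so Tl³⁺ is the misplaced ion.

Tl³⁺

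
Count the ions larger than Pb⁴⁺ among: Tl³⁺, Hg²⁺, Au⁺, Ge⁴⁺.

First list Z and electron count for each: Ge⁴⁺ (Z=32, 28 e⁻), Pb⁴⁺ (Z=82, 78 e⁻), Tl³⁺ (Z=81, 78 e⁻), Hg²⁺ (Z=80, 78 e⁻), Au⁺ (Z=79, 78 e⁻). Ge⁴⁺ < Pb⁴⁺ (same group, period 4 vs 6); Pb⁴⁺ < Tl³⁺ (isoelectronic, higher Z=82 is smaller); Tl³⁺ < Hg²⁺ (both 78 e⁻, Z=81>80); Hg²⁺ < Au⁺ (both 78 e⁻, Z=80>79).
Placing each against Pb⁴⁺: smaller — Ge⁴⁺; larger — Tl³⁺, Hg²⁺, Au⁺. That's 3.

3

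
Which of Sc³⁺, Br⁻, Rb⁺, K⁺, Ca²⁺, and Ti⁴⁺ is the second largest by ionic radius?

Rb⁺

Electron counts and nuclear charges: Ti⁴⁺: 18 e⁻, Z=22, Sc³⁺: 18 e⁻, Z=21, Ca²⁺: 18 e⁻, Z=20, K⁺: 18 e⁻, Z=19, Rb⁺: 36 e⁻, Z=37, Br⁻: 36 e⁻, Z=35. Ti⁴⁺ < Sc³⁺ (isoelectronic, higher Z=22 is smaller); Sc³⁺ < Ca²⁺ (both 18 e⁻, Z=21>20); Ca²⁺ < K⁺ (both 18 e⁻, Z=20>19); K⁺ < Rb⁺ (same group, 1 shell fewer); Rb⁺ < Br⁻ (both 36 e⁻, Z=37>35).
Ordering: Ti⁴⁺ < Sc³⁺ < Ca²⁺ < K⁺ < Rb⁺ < Br⁻. The second largest is Rb⁺.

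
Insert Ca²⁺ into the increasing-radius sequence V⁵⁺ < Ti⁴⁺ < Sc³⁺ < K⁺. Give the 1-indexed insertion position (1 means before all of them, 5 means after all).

4

All of these have 18 electrons (isoelectronic). With the same electron cloud, the ion with the most protons pulls it in tightest. Nuclear charges: V⁵⁺ (Z=23), Ti⁴⁺ (Z=22), Sc³⁺ (Z=21), Ca²⁺ (Z=20), K⁺ (Z=19). Highest Z is smallest.
Putting Ca²⁺ in gives V⁵⁺ < Ti⁴⁺ < Sc³⁺ < Ca²⁺ < K⁺; it lands at slot 4.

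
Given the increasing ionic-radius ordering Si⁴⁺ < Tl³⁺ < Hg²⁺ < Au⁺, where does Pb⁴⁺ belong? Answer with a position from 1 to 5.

2

Work out protons and electrons: Si⁴⁺ has 10 e⁻ (Z=14), Pb⁴⁺ has 78 e⁻ (Z=82), Tl³⁺ has 78 e⁻ (Z=81), Hg²⁺ has 78 e⁻ (Z=80), Au⁺ has 78 e⁻ (Z=79). Si⁴⁺ < Pb⁴⁺ (same group, 3 shells fewer); Pb⁴⁺ < Tl³⁺ (isoelectronic, higher Z=82 is smaller); Tl³⁺ < Hg²⁺ (isoelectronic, higher Z=81 is smaller); Hg²⁺ < Au⁺ (both 78 e⁻, Z=80>79).
With Pb⁴⁺ included the full order is Si⁴⁺ < Pb⁴⁺ < Tl³⁺ < Hg²⁺ < Au⁺, so it takes position 2.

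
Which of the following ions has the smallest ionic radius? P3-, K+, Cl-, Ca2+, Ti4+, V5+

V5+

Isoelectronic series (18 e⁻ each). Size is set by nuclear charge: more protons means a smaller ion. V5+ (Z=23), Ti4+ (Z=22), Ca2+ (Z=20), K+ (Z=19), Cl- (Z=17), P3- (Z=15).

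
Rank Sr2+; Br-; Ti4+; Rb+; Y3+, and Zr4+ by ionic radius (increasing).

Tabulating Z and e⁻: Ti4+ has 18 e⁻ (Z=22), Zr4+ has 36 e⁻ (Z=40), Y3+ has 36 e⁻ (Z=39), Sr2+ has 36 e⁻ (Z=38), Rb+ has 36 e⁻ (Z=37), Br- has 36 e⁻ (Z=35). Ti4+ < Zr4+ (same group, 1 shell fewer); Zr4+ < Y3+ (isoelectronic, higher Z=40 is smaller); Y3+ < Sr2+ (isoelectronic, higher Z=39 is smaller); Sr2+ < Rb+ (both 36 e⁻, Z=38>37); Rb+ < Br- (isoelectronic, higher Z=37 is smaller).

Ti4+ < Zr4+ < Y3+ < Sr2+ < Rb+ < Br-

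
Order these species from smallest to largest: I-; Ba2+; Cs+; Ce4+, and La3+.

Ce4+ < La3+ < Ba2+ < Cs+ < I-

Each ion has 54 electrons. The ranking follows nuclear charge in reverse — greater Z gives a smaller radius. Ce4+ (Z=58), La3+ (Z=57), Ba2+ (Z=56), Cs+ (Z=55), I- (Z=53).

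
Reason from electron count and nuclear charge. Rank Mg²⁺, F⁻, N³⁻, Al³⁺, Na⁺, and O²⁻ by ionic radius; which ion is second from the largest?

Isoelectronic series (10 e⁻ each). Size is set by nuclear charge: more protons means a smaller ion. Al³⁺ (Z=13), Mg²⁺ (Z=12), Na⁺ (Z=11), F⁻ (Z=9), O²⁻ (Z=8), N³⁻ (Z=7).
So the order is Al³⁺ < Mg²⁺ < Na⁺ < F⁻ < O²⁻ < N³⁻; the 2nd-largest ion is O²⁻.

O²⁻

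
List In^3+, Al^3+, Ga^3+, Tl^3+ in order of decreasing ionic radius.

Tl^3+ > In^3+ > Ga^3+ > Al^3+

All are in the same group with charge +3. Radius grows down the group as n (the outermost shell) increases.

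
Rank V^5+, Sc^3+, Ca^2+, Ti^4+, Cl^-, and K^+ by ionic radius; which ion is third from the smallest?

Sc^3+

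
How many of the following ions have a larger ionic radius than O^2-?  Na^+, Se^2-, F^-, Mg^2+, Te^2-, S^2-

Work out protons and electrons: Mg^2+: 10 e⁻, Z=12, Na^+: 10 e⁻, Z=11, F^-: 10 e⁻, Z=9, O^2-: 10 e⁻, Z=8, S^2-: 18 e⁻, Z=16, Se^2-: 36 e⁻, Z=34, Te^2-: 54 e⁻, Z=52. Mg^2+ < Na^+ (isoelectronic, higher Z=12 is smaller); Na^+ < F^- (isoelectronic, higher Z=11 is smaller); F^- < O^2- (both 10 e⁻, Z=9>8); O^2- < S^2- (same group, 1 shell fewer); S^2- < Se^2- (same group, 1 shell fewer); Se^2- < Te^2- (same group, 1 shell fewer).
Placing each against O^2-: smaller — Mg^2+, Na^+, F^-; larger — S^2-, Se^2-, Te^2-. Count: 3.

3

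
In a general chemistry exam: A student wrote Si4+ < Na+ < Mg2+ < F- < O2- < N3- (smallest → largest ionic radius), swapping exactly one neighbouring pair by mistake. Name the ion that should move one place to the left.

Scanning neighbour by neighbour, only Na+/Mg2+ violates a trend: Mg2+ and Na+ share 10 electrons; the higher nuclear charge on Mg (Z=12) contracts it more, so Mg2+ < Na+. That makes Mg2+ the one sitting a position late relative to where it belongs.

Mg2+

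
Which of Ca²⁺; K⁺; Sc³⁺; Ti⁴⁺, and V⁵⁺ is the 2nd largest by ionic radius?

Ca²⁺

Isoelectronic series (18 e⁻ each). Size is set by nuclear charge: more protons means a smaller ion. V⁵⁺ (Z=23), Ti⁴⁺ (Z=22), Sc³⁺ (Z=21), Ca²⁺ (Z=20), K⁺ (Z=19).
That gives V⁵⁺ < Ti⁴⁺ < Sc³⁺ < Ca²⁺ < K⁺. From the largest end, number 2 is Ca²⁺.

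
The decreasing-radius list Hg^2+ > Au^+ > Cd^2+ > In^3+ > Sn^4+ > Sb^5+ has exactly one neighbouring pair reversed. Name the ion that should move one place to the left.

Au^+

The pair Hg^2+, Au^+ is the wrong way round — Hg^2+ and Au^+ share 78 electrons; the higher nuclear charge on Hg (Z=80) contracts it more, so Hg^2+ < Au^+. All other adjacent pairs agree with periodic trends, so Au^+ is the misplaced ion.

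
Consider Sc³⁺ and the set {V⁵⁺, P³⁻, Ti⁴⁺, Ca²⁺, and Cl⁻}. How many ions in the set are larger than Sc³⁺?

Isoelectronic series (18 e⁻ each). Size is set by nuclear charge: more protons means a smaller ion. V⁵⁺ (Z=23), Ti⁴⁺ (Z=22), Sc³⁺ (Z=21), Ca²⁺ (Z=20), Cl⁻ (Z=17), P³⁻ (Z=15).
Ordering all of them (including Sc³⁺) by radius gives V⁵⁺ < Ti⁴⁺ < Sc³⁺ < Ca²⁺ < Cl⁻ < P³⁻. Count: 3.

3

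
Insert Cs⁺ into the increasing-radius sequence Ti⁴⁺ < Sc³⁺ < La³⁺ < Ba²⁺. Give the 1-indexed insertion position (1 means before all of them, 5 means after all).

5

Tabulating Z and e⁻: Ti⁴⁺: 18 e⁻, Z=22, Sc³⁺: 18 e⁻, Z=21, La³⁺: 54 e⁻, Z=57, Ba²⁺: 54 e⁻, Z=56, Cs⁺: 54 e⁻, Z=55. Ti⁴⁺ < Sc³⁺ (isoelectronic, higher Z=22 is smaller); Sc³⁺ < La³⁺ (same group, period 4 vs 6); La³⁺ < Ba²⁺ (isoelectronic, higher Z=57 is smaller); Ba²⁺ < Cs⁺ (isoelectronic, higher Z=56 is smaller).
Putting Cs⁺ in gives Ti⁴⁺ < Sc³⁺ < La³⁺ < Ba²⁺ < Cs⁺; it lands at slot 5.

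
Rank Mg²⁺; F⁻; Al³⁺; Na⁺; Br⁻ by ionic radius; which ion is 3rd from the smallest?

Na⁺

Tabulating Z and e⁻: Al³⁺: 10 e⁻, Z=13, Mg²⁺: 10 e⁻, Z=12, Na⁺: 10 e⁻, Z=11, F⁻: 10 e⁻, Z=9, Br⁻: 36 e⁻, Z=35. Al³⁺ < Mg²⁺ (isoelectronic, higher Z=13 is smaller); Mg²⁺ < Na⁺ (both 10 e⁻, Z=12>11); Na⁺ < F⁻ (isoelectronic, higher Z=11 is smaller); F⁻ < Br⁻ (same group, 2 shells fewer).
That gives Al³⁺ < Mg²⁺ < Na⁺ < F⁻ < Br⁻. From the smallest end, number 3 is Na⁺.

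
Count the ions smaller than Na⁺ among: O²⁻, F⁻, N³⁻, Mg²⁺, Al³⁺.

All of these have 10 electrons (isoelectronic). With the same electron cloud, the ion with the most protons pulls it in tightest. Nuclear charges: Al³⁺ (Z=13), Mg²⁺ (Z=12), Na⁺ (Z=11), F⁻ (Z=9), O²⁻ (Z=8), N³⁻ (Z=7). Highest Z is smallest.
Ordering all of them (including Na⁺) by radius gives Al³⁺ < Mg²⁺ < Na⁺ < F⁻ < O²⁻ < N³⁻. Count: 2.

2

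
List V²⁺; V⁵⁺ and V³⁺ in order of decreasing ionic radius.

V²⁺ > V³⁺ > V⁵⁺

Same element, different charge: the more highly charged cation has fewer electrons and a greater effective nuclear charge per electron, making V⁵⁺ the smallest.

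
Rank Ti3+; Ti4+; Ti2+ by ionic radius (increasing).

Ti4+ < Ti3+ < Ti2+

Same element, different charge: the more highly charged cation has fewer electrons and a greater effective nuclear charge per electron, making Ti4+ the smallest.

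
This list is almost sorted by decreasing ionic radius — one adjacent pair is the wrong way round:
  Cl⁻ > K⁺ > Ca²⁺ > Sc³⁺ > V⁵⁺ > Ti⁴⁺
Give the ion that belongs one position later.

V⁵⁺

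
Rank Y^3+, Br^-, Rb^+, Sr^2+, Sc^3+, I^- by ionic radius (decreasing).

Tabulating Z and e⁻: Sc^3+ has 18 e⁻ (Z=21), Y^3+ has 36 e⁻ (Z=39), Sr^2+ has 36 e⁻ (Z=38), Rb^+ has 36 e⁻ (Z=37), Br^- has 36 e⁻ (Z=35), I^- has 54 e⁻ (Z=53). Sc^3+ < Y^3+ (same group, 1 shell fewer); Y^3+ < Sr^2+ (both 36 e⁻, Z=39>38); Sr^2+ < Rb^+ (both 36 e⁻, Z=38>37); Rb^+ < Br^- (isoelectronic, higher Z=37 is smaller); Br^- < I^- (same group, 1 shell fewer).

I^- > Br^- > Rb^+ > Sr^2+ > Y^3+ > Sc^3+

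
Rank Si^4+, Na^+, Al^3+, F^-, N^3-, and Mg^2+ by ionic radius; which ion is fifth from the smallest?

Each ion has 10 electrons. The ranking follows nuclear charge in reverse — greater Z gives a smaller radius. Si^4+ (Z=14), Al^3+ (Z=13), Mg^2+ (Z=12), Na^+ (Z=11), F^- (Z=9), N^3- (Z=7).
That gives Si^4+ < Al^3+ < Mg^2+ < Na^+ < F^- < N^3-. From the smallest end, number 5 is F^-.

F^-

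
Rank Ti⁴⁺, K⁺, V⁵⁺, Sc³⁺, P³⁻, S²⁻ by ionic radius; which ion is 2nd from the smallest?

These species are isoelectronic with 18 electrons. The only difference is the number of protons: V⁵⁺ (Z=23), Ti⁴⁺ (Z=22), Sc³⁺ (Z=21), K⁺ (Z=19), S²⁻ (Z=16), P³⁻ (Z=15). The strongest nuclear pull (V⁵⁺) gives the smallest ion.
Full ascending order: V⁵⁺ < Ti⁴⁺ < Sc³⁺ < K⁺ < S²⁻ < P³⁻. Counting from the smallest, position 2 is Ti⁴⁺.

Ti⁴⁺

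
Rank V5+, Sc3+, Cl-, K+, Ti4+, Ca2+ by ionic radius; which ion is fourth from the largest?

Sc3+

Isoelectronic series (18 e⁻ each). Size is set by nuclear charge: more protons means a smaller ion. V5+ (Z=23), Ti4+ (Z=22), Sc3+ (Z=21), Ca2+ (Z=20), K+ (Z=19), Cl- (Z=17).
That gives V5+ < Ti4+ < Sc3+ < Ca2+ < K+ < Cl-. From the largest end, number 4 is Sc3+.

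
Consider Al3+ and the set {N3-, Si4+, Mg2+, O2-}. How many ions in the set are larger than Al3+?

Isoelectronic series (10 e⁻ each). Size is set by nuclear charge: more protons means a smaller ion. Si4+ (Z=14), Al3+ (Z=13), Mg2+ (Z=12), O2- (Z=8), N3- (Z=7).
Overall: Si4+ < Al3+ < Mg2+ < O2- < N3-. Al3+ has 1 below it and 3 above. So 3 are larger.

3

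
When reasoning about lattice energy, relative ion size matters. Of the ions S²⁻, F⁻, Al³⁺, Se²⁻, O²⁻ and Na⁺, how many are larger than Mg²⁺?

Electron counts and nuclear charges: Al³⁺: 10 e⁻, Z=13, Mg²⁺: 10 e⁻, Z=12, Na⁺: 10 e⁻, Z=11, F⁻: 10 e⁻, Z=9, O²⁻: 10 e⁻, Z=8, S²⁻: 18 e⁻, Z=16, Se²⁻: 36 e⁻, Z=34. Al³⁺ < Mg²⁺ (both 10 e⁻, Z=13>12); Mg²⁺ < Na⁺ (both 10 e⁻, Z=12>11); Na⁺ < F⁻ (both 10 e⁻, Z=11>9); F⁻ < O²⁻ (both 10 e⁻, Z=9>8); O²⁻ < S²⁻ (same group, 1 shell fewer); S²⁻ < Se²⁻ (same group, 1 shell fewer).
Overall: Al³⁺ < Mg²⁺ < Na⁺ < F⁻ < O²⁻ < S²⁻ < Se²⁻. Mg²⁺ has 1 below it and 5 above. Count: 5.

5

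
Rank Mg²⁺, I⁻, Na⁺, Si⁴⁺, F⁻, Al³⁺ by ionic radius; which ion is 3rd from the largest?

Na⁺

Si⁴⁺ has 10 e⁻ (Z=14), Al³⁺ has 10 e⁻ (Z=13), Mg²⁺ has 10 e⁻ (Z=12), Na⁺ has 10 e⁻ (Z=11), F⁻ has 10 e⁻ (Z=9), I⁻ has 54 e⁻ (Z=53). Si⁴⁺ < Al³⁺ (isoelectronic, higher Z=14 is smaller); Al³⁺ < Mg²⁺ (isoelectronic, higher Z=13 is smaller); Mg²⁺ < Na⁺ (isoelectronic, higher Z=12 is smaller); Na⁺ < F⁻ (both 10 e⁻, Z=11>9); F⁻ < I⁻ (same group, period 2 vs 5).
So the order is Si⁴⁺ < Al³⁺ < Mg²⁺ < Na⁺ < F⁻ < I⁻; the 3rd-largest ion is Na⁺.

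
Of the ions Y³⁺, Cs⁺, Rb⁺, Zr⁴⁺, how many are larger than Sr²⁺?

First list Z and electron count for each: Zr⁴⁺ (Z=40, 36 e⁻), Y³⁺ (Z=39, 36 e⁻), Sr²⁺ (Z=38, 36 e⁻), Rb⁺ (Z=37, 36 e⁻), Cs⁺ (Z=55, 54 e⁻). Zr⁴⁺ < Y³⁺ (isoelectronic, higher Z=40 is smaller); Y³⁺ < Sr²⁺ (both 36 e⁻, Z=39>38); Sr²⁺ < Rb⁺ (both 36 e⁻, Z=38>37); Rb⁺ < Cs⁺ (same group, period 5 vs 6).
Placing each against Sr²⁺: smaller — Zr⁴⁺, Y³⁺; larger — Rb⁺, Cs⁺. Count: 2.

2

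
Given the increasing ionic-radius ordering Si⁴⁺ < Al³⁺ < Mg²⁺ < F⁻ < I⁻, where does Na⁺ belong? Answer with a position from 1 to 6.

4

Si⁴⁺ (Z=14, 10 e⁻), Al³⁺ (Z=13, 10 e⁻), Mg²⁺ (Z=12, 10 e⁻), Na⁺ (Z=11, 10 e⁻), F⁻ (Z=9, 10 e⁻), I⁻ (Z=53, 54 e⁻). Si⁴⁺ < Al³⁺ (both 10 e⁻, Z=14>13); Al³⁺ < Mg²⁺ (isoelectronic, higher Z=13 is smaller); Mg²⁺ < Na⁺ (both 10 e⁻, Z=12>11); Na⁺ < F⁻ (both 10 e⁻, Z=11>9); F⁻ < I⁻ (same group, period 2 vs 5).
Putting Na⁺ in gives Si⁴⁺ < Al³⁺ < Mg²⁺ < Na⁺ < F⁻ < I⁻; it lands at slot 4.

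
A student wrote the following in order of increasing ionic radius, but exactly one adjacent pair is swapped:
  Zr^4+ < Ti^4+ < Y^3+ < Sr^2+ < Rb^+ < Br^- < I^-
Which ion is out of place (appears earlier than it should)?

Zr^4+

Compare adjacent ions: same group and charge — period 4 sits above period 5, so Ti^4+ is smaller — yet in this increasing list Zr^4+ sits before Ti^4+. Nothing else is reversed, so Zr^4+ should move one place to the right.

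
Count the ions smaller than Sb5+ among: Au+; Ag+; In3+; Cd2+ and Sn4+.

0

Work out protons and electrons: Sb5+: 46 e⁻, Z=51, Sn4+: 46 e⁻, Z=50, In3+: 46 e⁻, Z=49, Cd2+: 46 e⁻, Z=48, Ag+: 46 e⁻, Z=47, Au+: 78 e⁻, Z=79. Sb5+ < Sn4+ (isoelectronic, higher Z=51 is smaller); Sn4+ < In3+ (both 46 e⁻, Z=50>49); In3+ < Cd2+ (isoelectronic, higher Z=49 is smaller); Cd2+ < Ag+ (isoelectronic, higher Z=48 is smaller); Ag+ < Au+ (same group, 1 shell fewer).
Relative to Sb5+, the ions that are smaller are none. That's 0.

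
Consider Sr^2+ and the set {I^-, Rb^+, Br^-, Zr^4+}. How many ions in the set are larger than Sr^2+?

3

First list Z and electron count for each: Zr^4+ (Z=40, 36 e⁻), Sr^2+ (Z=38, 36 e⁻), Rb^+ (Z=37, 36 e⁻), Br^- (Z=35, 36 e⁻), I^- (Z=53, 54 e⁻). Zr^4+ < Sr^2+ (both 36 e⁻, Z=40>38); Sr^2+ < Rb^+ (both 36 e⁻, Z=38>37); Rb^+ < Br^- (both 36 e⁻, Z=37>35); Br^- < I^- (same group, period 4 vs 5).
Placing each against Sr^2+: smaller — Zr^4+; larger — Rb^+, Br^-, I^-. That's 3.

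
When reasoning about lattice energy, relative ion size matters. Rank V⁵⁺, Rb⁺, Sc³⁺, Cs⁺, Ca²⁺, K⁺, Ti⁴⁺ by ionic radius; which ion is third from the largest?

Electron counts and nuclear charges: V⁵⁺: 18 e⁻, Z=23, Ti⁴⁺: 18 e⁻, Z=22, Sc³⁺: 18 e⁻, Z=21, Ca²⁺: 18 e⁻, Z=20, K⁺: 18 e⁻, Z=19, Rb⁺: 36 e⁻, Z=37, Cs⁺: 54 e⁻, Z=55. V⁵⁺ < Ti⁴⁺ (both 18 e⁻, Z=23>22); Ti⁴⁺ < Sc³⁺ (isoelectronic, higher Z=22 is smaller); Sc³⁺ < Ca²⁺ (isoelectronic, higher Z=21 is smaller); Ca²⁺ < K⁺ (both 18 e⁻, Z=20>19); K⁺ < Rb⁺ (same group, period 4 vs 5); Rb⁺ < Cs⁺ (same group, 1 shell fewer).
So the order is V⁵⁺ < Ti⁴⁺ < Sc³⁺ < Ca²⁺ < K⁺ < Rb⁺ < Cs⁺; the 3rd-largest ion is K⁺.

K⁺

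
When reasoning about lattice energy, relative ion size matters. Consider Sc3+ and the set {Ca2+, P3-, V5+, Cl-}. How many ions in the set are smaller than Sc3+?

1

Isoelectronic series (18 e⁻ each). Size is set by nuclear charge: more protons means a smaller ion. V5+ (Z=23), Sc3+ (Z=21), Ca2+ (Z=20), Cl- (Z=17), P3- (Z=15).
Placing each against Sc3+: smaller — V5+; larger — Ca2+, Cl-, P3-. That's 1.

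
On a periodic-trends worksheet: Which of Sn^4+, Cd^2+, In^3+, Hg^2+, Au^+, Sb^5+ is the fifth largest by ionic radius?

First list Z and electron count for each: Sb^5+ (Z=51, 46 e⁻), Sn^4+ (Z=50, 46 e⁻), In^3+ (Z=49, 46 e⁻), Cd^2+ (Z=48, 46 e⁻), Hg^2+ (Z=80, 78 e⁻), Au^+ (Z=79, 78 e⁻). Sb^5+ < Sn^4+ (both 46 e⁻, Z=51>50); Sn^4+ < In^3+ (isoelectronic, higher Z=50 is smaller); In^3+ < Cd^2+ (isoelectronic, higher Z=49 is smaller); Cd^2+ < Hg^2+ (same group, 1 shell fewer); Hg^2+ < Au^+ (both 78 e⁻, Z=80>79).
Full ascending order: Sb^5+ < Sn^4+ < In^3+ < Cd^2+ < Hg^2+ < Au^+. Counting from the largest, position 5 is Sn^4+.

Sn^4+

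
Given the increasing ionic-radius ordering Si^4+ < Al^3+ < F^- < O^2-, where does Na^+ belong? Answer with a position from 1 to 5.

These species are isoelectronic with 10 electrons. The only difference is the number of protons: Si^4+ (Z=14), Al^3+ (Z=13), Na^+ (Z=11), F^- (Z=9), O^2- (Z=8). The strongest nuclear pull (Si^4+) gives the smallest ion.
Merged order: Si^4+ < Al^3+ < Na^+ < F^- < O^2- — Na^+ is number 3.

3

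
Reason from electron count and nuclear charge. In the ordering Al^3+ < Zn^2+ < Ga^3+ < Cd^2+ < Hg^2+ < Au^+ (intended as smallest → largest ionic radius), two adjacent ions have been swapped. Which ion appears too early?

Zn^2+

Compare adjacent ions: Ga^3+ and Zn^2+ share 28 electrons; the higher nuclear charge on Ga (Z=31) contracts it more, so Ga^3+ < Zn^2+ — yet in this increasing list Zn^2+ sits before Ga^3+. Nothing else is reversed, so Zn^2+ should move one place to the right.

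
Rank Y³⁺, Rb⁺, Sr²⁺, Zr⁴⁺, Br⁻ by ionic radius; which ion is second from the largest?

Rb⁺

All of these have 36 electrons (isoelectronic). With the same electron cloud, the ion with the most protons pulls it in tightest. Nuclear charges: Zr⁴⁺ (Z=40), Y³⁺ (Z=39), Sr²⁺ (Z=38), Rb⁺ (Z=37), Br⁻ (Z=35). Highest Z is smallest.
Full ascending order: Zr⁴⁺ < Y³⁺ < Sr²⁺ < Rb⁺ < Br⁻. Counting from the largest, position 2 is Rb⁺.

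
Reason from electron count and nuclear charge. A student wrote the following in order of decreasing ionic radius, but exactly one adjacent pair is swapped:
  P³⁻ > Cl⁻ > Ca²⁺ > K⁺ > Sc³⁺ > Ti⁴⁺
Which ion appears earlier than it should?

Compare adjacent ions: Ca²⁺ and K⁺ share 18 electrons; the higher nuclear charge on Ca (Z=20) contracts it more, so Ca²⁺ < K⁺ — yet in this decreasing list Ca²⁺ sits before K⁺. Nothing else is reversed, so Ca²⁺ should move one place to the right.

Ca²⁺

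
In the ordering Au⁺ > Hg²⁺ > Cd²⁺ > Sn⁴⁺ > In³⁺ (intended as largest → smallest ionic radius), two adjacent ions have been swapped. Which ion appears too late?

In³⁺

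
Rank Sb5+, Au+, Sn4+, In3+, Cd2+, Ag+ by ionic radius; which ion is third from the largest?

Cd2+

Electron counts and nuclear charges: Sb5+ (Z=51, 46 e⁻), Sn4+ (Z=50, 46 e⁻), In3+ (Z=49, 46 e⁻), Cd2+ (Z=48, 46 e⁻), Ag+ (Z=47, 46 e⁻), Au+ (Z=79, 78 e⁻). Sb5+ < Sn4+ (isoelectronic, higher Z=51 is smaller); Sn4+ < In3+ (both 46 e⁻, Z=50>49); In3+ < Cd2+ (isoelectronic, higher Z=49 is smaller); Cd2+ < Ag+ (isoelectronic, higher Z=48 is smaller); Ag+ < Au+ (same group, 1 shell fewer).
That gives Sb5+ < Sn4+ < In3+ < Cd2+ < Ag+ < Au+. From the largest end, number 3 is Cd2+.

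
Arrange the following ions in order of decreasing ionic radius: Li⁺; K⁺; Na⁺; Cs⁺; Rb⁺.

Same group, same charge. Going down the group adds an extra shell of electrons, so the ion gets larger: Li⁺ is highest in the group and smallest.

Cs⁺ > Rb⁺ > K⁺ > Na⁺ > Li⁺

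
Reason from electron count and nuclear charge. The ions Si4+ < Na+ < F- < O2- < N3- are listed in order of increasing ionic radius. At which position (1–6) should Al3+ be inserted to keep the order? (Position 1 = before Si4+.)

Isoelectronic series (10 e⁻ each). Size is set by nuclear charge: more protons means a smaller ion. Si4+ (Z=14), Al3+ (Z=13), Na+ (Z=11), F- (Z=9), O2- (Z=8), N3- (Z=7).
Merged order: Si4+ < Al3+ < Na+ < F- < O2- < N3- — Al3+ is number 2.

2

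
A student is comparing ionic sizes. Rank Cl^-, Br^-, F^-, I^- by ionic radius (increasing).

F^- < Cl^- < Br^- < I^-

Same group, same charge. Going down the group adds an extra shell of electrons, so the ion gets larger: F^- is highest in the group and smallest.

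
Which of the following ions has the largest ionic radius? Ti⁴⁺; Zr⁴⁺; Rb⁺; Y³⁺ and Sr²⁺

Rb⁺

Tabulating Z and e⁻: Ti⁴⁺ (Z=22, 18 e⁻), Zr⁴⁺ (Z=40, 36 e⁻), Y³⁺ (Z=39, 36 e⁻), Sr²⁺ (Z=38, 36 e⁻), Rb⁺ (Z=37, 36 e⁻). Ti⁴⁺ < Zr⁴⁺ (same group, 1 shell fewer); Zr⁴⁺ < Y³⁺ (both 36 e⁻, Z=40>39); Y³⁺ < Sr²⁺ (isoelectronic, higher Z=39 is smaller); Sr²⁺ < Rb⁺ (isoelectronic, higher Z=38 is smaller).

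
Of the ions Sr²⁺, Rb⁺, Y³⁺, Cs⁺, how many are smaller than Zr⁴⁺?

First list Z and electron count for each: Zr⁴⁺ (Z=40, 36 e⁻), Y³⁺ (Z=39, 36 e⁻), Sr²⁺ (Z=38, 36 e⁻), Rb⁺ (Z=37, 36 e⁻), Cs⁺ (Z=55, 54 e⁻). Zr⁴⁺ < Y³⁺ (isoelectronic, higher Z=40 is smaller); Y³⁺ < Sr²⁺ (both 36 e⁻, Z=39>38); Sr²⁺ < Rb⁺ (both 36 e⁻, Z=38>37); Rb⁺ < Cs⁺ (same group, period 5 vs 6).
Ordering all of them (including Zr⁴⁺) by radius gives Zr⁴⁺ < Y³⁺ < Sr²⁺ < Rb⁺ < Cs⁺. Count: 0.

0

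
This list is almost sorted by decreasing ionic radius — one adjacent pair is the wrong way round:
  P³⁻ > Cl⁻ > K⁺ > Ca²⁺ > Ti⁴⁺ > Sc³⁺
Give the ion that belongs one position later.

Check each adjacent pair. Ti⁴⁺ and Sc³⁺ are reversed: Ti⁴⁺ and Sc³⁺ share 18 electrons; the higher nuclear charge on Ti (Z=22) contracts it more, so Ti⁴⁺ < Sc³⁺. No other neighbouring pair contradicts the periodic trends, so Ti⁴⁺ is the ion listed too early.

Ti⁴⁺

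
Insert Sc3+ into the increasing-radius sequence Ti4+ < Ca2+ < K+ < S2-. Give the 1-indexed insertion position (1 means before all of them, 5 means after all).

2

All of these have 18 electrons (isoelectronic). With the same electron cloud, the ion with the most protons pulls it in tightest. Nuclear charges: Ti4+ (Z=22), Sc3+ (Z=21), Ca2+ (Z=20), K+ (Z=19), S2- (Z=16). Highest Z is smallest.
The complete sequence is Ti4+ < Sc3+ < Ca2+ < K+ < S2-. Sc3+ sits at position 2.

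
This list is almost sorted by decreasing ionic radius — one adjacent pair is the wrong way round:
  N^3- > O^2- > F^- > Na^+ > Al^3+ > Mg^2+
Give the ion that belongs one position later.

Al^3+

The pair Al^3+, Mg^2+ is the wrong way round — Al^3+ and Mg^2+ share 10 electrons; the higher nuclear charge on Al (Z=13) contracts it more, so Al^3+ < Mg^2+. All other adjacent pairs agree with periodic trends, so Al^3+ is the misplaced ion.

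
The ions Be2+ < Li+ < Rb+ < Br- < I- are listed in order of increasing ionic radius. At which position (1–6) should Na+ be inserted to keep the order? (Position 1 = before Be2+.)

3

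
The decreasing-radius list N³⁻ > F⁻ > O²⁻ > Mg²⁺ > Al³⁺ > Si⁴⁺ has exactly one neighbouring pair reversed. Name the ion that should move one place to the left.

O²⁻

Compare adjacent ions: they are isoelectronic (10 e⁻) and F has more protons than O (9 vs 8), making F⁻ smaller — yet in this decreasing list F⁻ sits before O²⁻. Nothing else is reversed, so O²⁻ should move one place to the left.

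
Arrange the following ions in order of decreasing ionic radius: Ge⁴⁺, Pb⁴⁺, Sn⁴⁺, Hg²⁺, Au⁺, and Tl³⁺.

Au⁺ > Hg²⁺ > Tl³⁺ > Pb⁴⁺ > Sn⁴⁺ > Ge⁴⁺

Ge⁴⁺: 28 e⁻, Z=32, Sn⁴⁺: 46 e⁻, Z=50, Pb⁴⁺: 78 e⁻, Z=82, Tl³⁺: 78 e⁻, Z=81, Hg²⁺: 78 e⁻, Z=80, Au⁺: 78 e⁻, Z=79. Ge⁴⁺ < Sn⁴⁺ (same group, 1 shell fewer); Sn⁴⁺ < Pb⁴⁺ (same group, period 5 vs 6); Pb⁴⁺ < Tl³⁺ (isoelectronic, higher Z=82 is smaller); Tl³⁺ < Hg²⁺ (isoelectronic, higher Z=81 is smaller); Hg²⁺ < Au⁺ (both 78 e⁻, Z=80>79).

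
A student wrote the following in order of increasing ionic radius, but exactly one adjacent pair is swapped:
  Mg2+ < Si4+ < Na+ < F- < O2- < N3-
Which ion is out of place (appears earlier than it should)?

Mg2+

Check each adjacent pair. Mg2+ and Si4+ are reversed: Si4+ and Mg2+ share 10 electrons; the higher nuclear charge on Si (Z=14) contracts it more, so Si4+ < Mg2+. No other neighbouring pair contradicts the periodic trends, so Mg2+ is the ion listed too early.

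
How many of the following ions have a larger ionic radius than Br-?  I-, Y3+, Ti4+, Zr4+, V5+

1

Tabulating Z and e⁻: V5+ (Z=23, 18 e⁻), Ti4+ (Z=22, 18 e⁻), Zr4+ (Z=40, 36 e⁻), Y3+ (Z=39, 36 e⁻), Br- (Z=35, 36 e⁻), I- (Z=53, 54 e⁻). V5+ < Ti4+ (isoelectronic, higher Z=23 is smaller); Ti4+ < Zr4+ (same group, period 4 vs 5); Zr4+ < Y3+ (isoelectronic, higher Z=40 is smaller); Y3+ < Br- (both 36 e⁻, Z=39>35); Br- < I- (same group, 1 shell fewer).
Ordering all of them (including Br-) by radius gives V5+ < Ti4+ < Zr4+ < Y3+ < Br- < I-. So 1 is larger.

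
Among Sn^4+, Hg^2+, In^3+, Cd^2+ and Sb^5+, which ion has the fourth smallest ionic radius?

Cd^2+

Tabulating Z and e⁻: Sb^5+: 46 e⁻, Z=51, Sn^4+: 46 e⁻, Z=50, In^3+: 46 e⁻, Z=49, Cd^2+: 46 e⁻, Z=48, Hg^2+: 78 e⁻, Z=80. Sb^5+ < Sn^4+ (isoelectronic, higher Z=51 is smaller); Sn^4+ < In^3+ (both 46 e⁻, Z=50>49); In^3+ < Cd^2+ (both 46 e⁻, Z=49>48); Cd^2+ < Hg^2+ (same group, 1 shell fewer).
Ordering: Sb^5+ < Sn^4+ < In^3+ < Cd^2+ < Hg^2+. The fourth smallest is Cd^2+.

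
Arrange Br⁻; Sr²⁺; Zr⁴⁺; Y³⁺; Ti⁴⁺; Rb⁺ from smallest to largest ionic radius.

Ti⁴⁺ < Zr⁴⁺ < Y³⁺ < Sr²⁺ < Rb⁺ < Br⁻

Electron counts and nuclear charges: Ti⁴⁺ (Z=22, 18 e⁻), Zr⁴⁺ (Z=40, 36 e⁻), Y³⁺ (Z=39, 36 e⁻), Sr²⁺ (Z=38, 36 e⁻), Rb⁺ (Z=37, 36 e⁻), Br⁻ (Z=35, 36 e⁻). Ti⁴⁺ < Zr⁴⁺ (same group, period 4 vs 5); Zr⁴⁺ < Y³⁺ (isoelectronic, higher Z=40 is smaller); Y³⁺ < Sr²⁺ (both 36 e⁻, Z=39>38); Sr²⁺ < Rb⁺ (both 36 e⁻, Z=38>37); Rb⁺ < Br⁻ (both 36 e⁻, Z=37>35).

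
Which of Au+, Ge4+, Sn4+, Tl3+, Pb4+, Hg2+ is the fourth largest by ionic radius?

Pb4+

Ge4+ has 28 e⁻ (Z=32), Sn4+ has 46 e⁻ (Z=50), Pb4+ has 78 e⁻ (Z=82), Tl3+ has 78 e⁻ (Z=81), Hg2+ has 78 e⁻ (Z=80), Au+ has 78 e⁻ (Z=79). Ge4+ < Sn4+ (same group, period 4 vs 5); Sn4+ < Pb4+ (same group, period 5 vs 6); Pb4+ < Tl3+ (both 78 e⁻, Z=82>81); Tl3+ < Hg2+ (isoelectronic, higher Z=81 is smaller); Hg2+ < Au+ (isoelectronic, higher Z=80 is smaller).
So the order is Ge4+ < Sn4+ < Pb4+ < Tl3+ < Hg2+ < Au+; the 4th-largest ion is Pb4+.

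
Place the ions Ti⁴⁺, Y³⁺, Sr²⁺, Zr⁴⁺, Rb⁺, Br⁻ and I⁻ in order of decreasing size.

Ti⁴⁺ has 18 e⁻ (Z=22), Zr⁴⁺ has 36 e⁻ (Z=40), Y³⁺ has 36 e⁻ (Z=39), Sr²⁺ has 36 e⁻ (Z=38), Rb⁺ has 36 e⁻ (Z=37), Br⁻ has 36 e⁻ (Z=35), I⁻ has 54 e⁻ (Z=53). Ti⁴⁺ < Zr⁴⁺ (same group, 1 shell fewer); Zr⁴⁺ < Y³⁺ (isoelectronic, higher Z=40 is smaller); Y³⁺ < Sr²⁺ (isoelectronic, higher Z=39 is smaller); Sr²⁺ < Rb⁺ (isoelectronic, higher Z=38 is smaller); Rb⁺ < Br⁻ (isoelectronic, higher Z=37 is smaller); Br⁻ < I⁻ (same group, 1 shell fewer).

I⁻ > Br⁻ > Rb⁺ > Sr²⁺ > Y³⁺ > Zr⁴⁺ > Ti⁴⁺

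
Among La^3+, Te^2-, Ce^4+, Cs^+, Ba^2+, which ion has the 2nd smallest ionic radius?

All of these have 54 electrons (isoelectronic). With the same electron cloud, the ion with the most protons pulls it in tightest. Nuclear charges: Ce^4+ (Z=58), La^3+ (Z=57), Ba^2+ (Z=56), Cs^+ (Z=55), Te^2- (Z=52). Highest Z is smallest.
Full ascending order: Ce^4+ < La^3+ < Ba^2+ < Cs^+ < Te^2-. Counting from the smallest, position 2 is La^3+.

La^3+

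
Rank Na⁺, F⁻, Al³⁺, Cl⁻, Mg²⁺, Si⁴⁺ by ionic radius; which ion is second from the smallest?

Work out protons and electrons: Si⁴⁺ (Z=14, 10 e⁻), Al³⁺ (Z=13, 10 e⁻), Mg²⁺ (Z=12, 10 e⁻), Na⁺ (Z=11, 10 e⁻), F⁻ (Z=9, 10 e⁻), Cl⁻ (Z=17, 18 e⁻). Si⁴⁺ < Al³⁺ (isoelectronic, higher Z=14 is smaller); Al³⁺ < Mg²⁺ (isoelectronic, higher Z=13 is smaller); Mg²⁺ < Na⁺ (both 10 e⁻, Z=12>11); Na⁺ < F⁻ (isoelectronic, higher Z=11 is smaller); F⁻ < Cl⁻ (same group, period 2 vs 3).
Full ascending order: Si⁴⁺ < Al³⁺ < Mg²⁺ < Na⁺ < F⁻ < Cl⁻. Counting from the smallest, position 2 is Al³⁺.

Al³⁺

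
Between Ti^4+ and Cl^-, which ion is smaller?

Each ion has 18 electrons. The ranking follows nuclear charge in reverse — greater Z gives a smaller radius. Ti^4+ (Z=22), Cl^- (Z=17).

Ti^4+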